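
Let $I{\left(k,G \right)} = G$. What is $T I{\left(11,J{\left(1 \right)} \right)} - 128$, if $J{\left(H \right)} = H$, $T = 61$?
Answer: $-67$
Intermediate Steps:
$T I{\left(11,J{\left(1 \right)} \right)} - 128 = 61 \cdot 1 - 128 = 61 - 128 = -67$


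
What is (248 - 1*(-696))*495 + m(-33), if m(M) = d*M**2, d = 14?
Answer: 482526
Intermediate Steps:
m(M) = 14*M**2
(248 - 1*(-696))*495 + m(-33) = (248 - 1*(-696))*495 + 14*(-33)**2 = (248 + 696)*495 + 14*1089 = 944*495 + 15246 = 467280 + 15246 = 482526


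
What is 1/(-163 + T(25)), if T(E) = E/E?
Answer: -1/162 ≈ -0.0061728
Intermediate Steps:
T(E) = 1
1/(-163 + T(25)) = 1/(-163 + 1) = 1/(-162) = -1/162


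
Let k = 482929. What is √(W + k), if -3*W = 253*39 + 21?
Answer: √479633 ≈ 692.56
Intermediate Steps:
W = -3296 (W = -(253*39 + 21)/3 = -(9867 + 21)/3 = -⅓*9888 = -3296)
√(W + k) = √(-3296 + 482929) = √479633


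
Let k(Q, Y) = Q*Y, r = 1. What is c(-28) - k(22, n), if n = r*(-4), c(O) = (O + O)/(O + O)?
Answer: 89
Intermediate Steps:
c(O) = 1 (c(O) = (2*O)/((2*O)) = (2*O)*(1/(2*O)) = 1)
n = -4 (n = 1*(-4) = -4)
c(-28) - k(22, n) = 1 - 22*(-4) = 1 - 1*(-88) = 1 + 88 = 89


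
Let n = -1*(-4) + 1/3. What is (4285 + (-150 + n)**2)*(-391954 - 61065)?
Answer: -103983263146/9 ≈ -1.1554e+10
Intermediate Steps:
n = 13/3 (n = 4 + 1/3 = 13/3 ≈ 4.3333)
(4285 + (-150 + n)**2)*(-391954 - 61065) = (4285 + (-150 + 13/3)**2)*(-391954 - 61065) = (4285 + (-437/3)**2)*(-453019) = (4285 + 190969/9)*(-453019) = (229534/9)*(-453019) = -103983263146/9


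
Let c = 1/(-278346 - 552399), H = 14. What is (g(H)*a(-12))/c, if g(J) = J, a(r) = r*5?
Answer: 697825800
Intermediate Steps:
a(r) = 5*r
c = -1/830745 (c = 1/(-830745) = -1/830745 ≈ -1.2037e-6)
(g(H)*a(-12))/c = (14*(5*(-12)))/(-1/830745) = (14*(-60))*(-830745) = -840*(-830745) = 697825800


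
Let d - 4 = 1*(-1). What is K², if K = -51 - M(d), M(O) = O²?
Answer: 3600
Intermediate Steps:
d = 3 (d = 4 + 1*(-1) = 4 - 1 = 3)
K = -60 (K = -51 - 1*3² = -51 - 1*9 = -51 - 9 = -60)
K² = (-60)² = 3600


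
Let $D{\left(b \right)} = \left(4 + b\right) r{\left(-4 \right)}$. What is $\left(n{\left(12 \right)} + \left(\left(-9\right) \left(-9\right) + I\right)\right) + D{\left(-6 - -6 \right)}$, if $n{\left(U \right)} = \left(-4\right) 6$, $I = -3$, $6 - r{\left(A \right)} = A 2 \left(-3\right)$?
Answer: $-18$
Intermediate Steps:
$r{\left(A \right)} = 6 + 6 A$ ($r{\left(A \right)} = 6 - A 2 \left(-3\right) = 6 - 2 A \left(-3\right) = 6 - - 6 A = 6 + 6 A$)
$n{\left(U \right)} = -24$
$D{\left(b \right)} = -72 - 18 b$ ($D{\left(b \right)} = \left(4 + b\right) \left(6 + 6 \left(-4\right)\right) = \left(4 + b\right) \left(6 - 24\right) = \left(4 + b\right) \left(-18\right) = -72 - 18 b$)
$\left(n{\left(12 \right)} + \left(\left(-9\right) \left(-9\right) + I\right)\right) + D{\left(-6 - -6 \right)} = \left(-24 - -78\right) - \left(72 + 18 \left(-6 - -6\right)\right) = \left(-24 + \left(81 - 3\right)\right) - \left(72 + 18 \left(-6 + 6\right)\right) = \left(-24 + 78\right) - 72 = 54 + \left(-72 + 0\right) = 54 - 72 = -18$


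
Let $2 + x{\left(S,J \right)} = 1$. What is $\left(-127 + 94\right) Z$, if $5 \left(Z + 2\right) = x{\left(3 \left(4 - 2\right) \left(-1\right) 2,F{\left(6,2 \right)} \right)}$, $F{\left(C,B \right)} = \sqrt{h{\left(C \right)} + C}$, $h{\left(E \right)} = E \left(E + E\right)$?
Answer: $\frac{363}{5} \approx 72.6$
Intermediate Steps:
$h{\left(E \right)} = 2 E^{2}$ ($h{\left(E \right)} = E 2 E = 2 E^{2}$)
$F{\left(C,B \right)} = \sqrt{C + 2 C^{2}}$ ($F{\left(C,B \right)} = \sqrt{2 C^{2} + C} = \sqrt{C + 2 C^{2}}$)
$x{\left(S,J \right)} = -1$ ($x{\left(S,J \right)} = -2 + 1 = -1$)
$Z = - \frac{11}{5}$ ($Z = -2 + \frac{1}{5} \left(-1\right) = -2 - \frac{1}{5} = - \frac{11}{5} \approx -2.2$)
$\left(-127 + 94\right) Z = \left(-127 + 94\right) \left(- \frac{11}{5}\right) = \left(-33\right) \left(- \frac{11}{5}\right) = \frac{363}{5}$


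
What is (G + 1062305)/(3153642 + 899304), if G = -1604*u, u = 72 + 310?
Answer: 149859/1350982 ≈ 0.11093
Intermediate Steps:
u = 382
G = -612728 (G = -1604*382 = -612728)
(G + 1062305)/(3153642 + 899304) = (-612728 + 1062305)/(3153642 + 899304) = 449577/4052946 = 449577*(1/4052946) = 149859/1350982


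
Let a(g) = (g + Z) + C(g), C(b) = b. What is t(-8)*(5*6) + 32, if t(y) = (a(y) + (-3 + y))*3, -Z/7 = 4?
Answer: -4918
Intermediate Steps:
Z = -28 (Z = -7*4 = -28)
a(g) = -28 + 2*g (a(g) = (g - 28) + g = (-28 + g) + g = -28 + 2*g)
t(y) = -93 + 9*y (t(y) = ((-28 + 2*y) + (-3 + y))*3 = (-31 + 3*y)*3 = -93 + 9*y)
t(-8)*(5*6) + 32 = (-93 + 9*(-8))*(5*6) + 32 = (-93 - 72)*30 + 32 = -165*30 + 32 = -4950 + 32 = -4918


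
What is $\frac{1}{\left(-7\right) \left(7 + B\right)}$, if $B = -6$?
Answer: $- \frac{1}{7} \approx -0.14286$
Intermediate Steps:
$\frac{1}{\left(-7\right) \left(7 + B\right)} = \frac{1}{\left(-7\right) \left(7 - 6\right)} = \frac{1}{\left(-7\right) 1} = \frac{1}{-7} = - \frac{1}{7}$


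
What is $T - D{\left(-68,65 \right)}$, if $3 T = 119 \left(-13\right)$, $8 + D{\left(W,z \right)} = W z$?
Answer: $\frac{11737}{3} \approx 3912.3$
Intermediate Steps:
$D{\left(W,z \right)} = -8 + W z$
$T = - \frac{1547}{3}$ ($T = \frac{119 \left(-13\right)}{3} = \frac{1}{3} \left(-1547\right) = - \frac{1547}{3} \approx -515.67$)
$T - D{\left(-68,65 \right)} = - \frac{1547}{3} - \left(-8 - 4420\right) = - \frac{1547}{3} - -4428 = - \frac{1547}{3} + 4428 = \frac{11737}{3}$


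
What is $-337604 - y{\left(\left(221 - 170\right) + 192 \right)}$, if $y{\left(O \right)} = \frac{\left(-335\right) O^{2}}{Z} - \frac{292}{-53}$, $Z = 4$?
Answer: $\frac{976841779}{212} \approx 4.6077 \cdot 10^{6}$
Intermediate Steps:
$y{\left(O \right)} = \frac{292}{53} - \frac{335 O^{2}}{4}$ ($y{\left(O \right)} = \frac{\left(-335\right) O^{2}}{4} - \frac{292}{-53} = - 335 O^{2} \cdot \frac{1}{4} - - \frac{292}{53} = - \frac{335 O^{2}}{4} + \frac{292}{53} = \frac{292}{53} - \frac{335 O^{2}}{4}$)
$-337604 - y{\left(\left(221 - 170\right) + 192 \right)} = -337604 - \left(\frac{292}{53} - \frac{335 \left(\left(221 - 170\right) + 192\right)^{2}}{4}\right) = -337604 - \left(\frac{292}{53} - \frac{335 \left(51 + 192\right)^{2}}{4}\right) = -337604 - \left(\frac{292}{53} - \frac{335 \cdot 243^{2}}{4}\right) = -337604 - \left(\frac{292}{53} - \frac{19781415}{4}\right) = -337604 - - \frac{1048413827}{212} = -337604 + \frac{1048413827}{212} = \frac{976841779}{212}$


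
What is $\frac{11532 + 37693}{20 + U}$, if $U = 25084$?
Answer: $\frac{49225}{25104} \approx 1.9608$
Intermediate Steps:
$\frac{11532 + 37693}{20 + U} = \frac{11532 + 37693}{20 + 25084} = \frac{49225}{25104}$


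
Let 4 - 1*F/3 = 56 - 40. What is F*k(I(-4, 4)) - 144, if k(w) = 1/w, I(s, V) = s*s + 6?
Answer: -1602/11 ≈ -145.64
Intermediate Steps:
I(s, V) = 6 + s**2 (I(s, V) = s**2 + 6 = 6 + s**2)
F = -36 (F = 12 - 3*(56 - 40) = 12 - 3*16 = 12 - 48 = -36)
F*k(I(-4, 4)) - 144 = -36/(6 + (-4)**2) - 144 = -36/(6 + 16) - 144 = -36/22 - 144 = -36*1/22 - 144 = -18/11 - 144 = -1602/11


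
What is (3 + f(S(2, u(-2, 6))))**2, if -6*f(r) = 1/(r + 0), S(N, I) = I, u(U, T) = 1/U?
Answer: 100/9 ≈ 11.111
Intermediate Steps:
f(r) = -1/(6*r) (f(r) = -1/(6*(r + 0)) = -1/(6*r))
(3 + f(S(2, u(-2, 6))))**2 = (3 - 1/(6*(1/(-2))))**2 = (3 - 1/(6*(-1/2)))**2 = (3 - 1/6*(-2))**2 = (3 + 1/3)**2 = (10/3)**2 = 100/9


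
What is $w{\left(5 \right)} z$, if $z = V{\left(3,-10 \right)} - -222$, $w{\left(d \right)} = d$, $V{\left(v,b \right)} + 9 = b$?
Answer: $1015$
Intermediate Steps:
$V{\left(v,b \right)} = -9 + b$
$z = 203$ ($z = \left(-9 - 10\right) - -222 = -19 + 222 = 203$)
$w{\left(5 \right)} z = 5 \cdot 203 = 1015$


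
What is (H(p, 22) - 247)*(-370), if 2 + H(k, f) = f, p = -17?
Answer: 83990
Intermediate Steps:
H(k, f) = -2 + f
(H(p, 22) - 247)*(-370) = ((-2 + 22) - 247)*(-370) = (20 - 247)*(-370) = -227*(-370) = 83990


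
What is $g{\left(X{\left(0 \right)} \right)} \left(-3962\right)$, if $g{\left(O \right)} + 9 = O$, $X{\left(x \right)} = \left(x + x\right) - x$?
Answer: $35658$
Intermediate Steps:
$X{\left(x \right)} = x$ ($X{\left(x \right)} = 2 x - x = x$)
$g{\left(O \right)} = -9 + O$
$g{\left(X{\left(0 \right)} \right)} \left(-3962\right) = \left(-9 + 0\right) \left(-3962\right) = \left(-9\right) \left(-3962\right) = 35658$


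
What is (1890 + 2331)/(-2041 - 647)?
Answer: -201/128 ≈ -1.5703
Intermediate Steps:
(1890 + 2331)/(-2041 - 647) = 4221/(-2688) = 4221*(-1/2688) = -201/128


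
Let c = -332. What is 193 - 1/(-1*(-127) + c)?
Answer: 39566/205 ≈ 193.00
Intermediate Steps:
193 - 1/(-1*(-127) + c) = 193 - 1/(-1*(-127) - 332) = 193 - 1/(127 - 332) = 193 - 1/(-205) = 193 - 1*(-1/205) = 193 + 1/205 = 39566/205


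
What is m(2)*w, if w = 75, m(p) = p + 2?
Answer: 300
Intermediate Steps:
m(p) = 2 + p
m(2)*w = (2 + 2)*75 = 4*75 = 300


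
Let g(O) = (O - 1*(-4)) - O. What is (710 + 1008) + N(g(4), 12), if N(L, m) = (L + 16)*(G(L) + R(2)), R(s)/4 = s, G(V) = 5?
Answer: 1978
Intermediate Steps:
R(s) = 4*s
g(O) = 4 (g(O) = (O + 4) - O = (4 + O) - O = 4)
N(L, m) = 208 + 13*L (N(L, m) = (L + 16)*(5 + 4*2) = (16 + L)*(5 + 8) = (16 + L)*13 = 208 + 13*L)
(710 + 1008) + N(g(4), 12) = (710 + 1008) + (208 + 13*4) = 1718 + (208 + 52) = 1718 + 260 = 1978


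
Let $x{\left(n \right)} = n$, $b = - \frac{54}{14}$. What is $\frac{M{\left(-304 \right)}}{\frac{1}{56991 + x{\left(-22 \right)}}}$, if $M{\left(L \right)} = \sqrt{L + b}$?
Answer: $\frac{56969 i \sqrt{15085}}{7} \approx 9.9957 \cdot 10^{5} i$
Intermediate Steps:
$b = - \frac{27}{7}$ ($b = \left(-54\right) \frac{1}{14} = - \frac{27}{7} \approx -3.8571$)
$M{\left(L \right)} = \sqrt{- \frac{27}{7} + L}$ ($M{\left(L \right)} = \sqrt{L - \frac{27}{7}} = \sqrt{- \frac{27}{7} + L}$)
$\frac{M{\left(-304 \right)}}{\frac{1}{56991 + x{\left(-22 \right)}}} = \frac{\frac{1}{7} \sqrt{-189 + 49 \left(-304\right)}}{\frac{1}{56991 - 22}} = \frac{\frac{1}{7} \sqrt{-189 - 14896}}{\frac{1}{56969}} = \frac{\sqrt{-15085}}{7} \frac{1}{\frac{1}{56969}} = \frac{i \sqrt{15085}}{7} \cdot 56969 = \frac{56969 i \sqrt{15085}}{7}$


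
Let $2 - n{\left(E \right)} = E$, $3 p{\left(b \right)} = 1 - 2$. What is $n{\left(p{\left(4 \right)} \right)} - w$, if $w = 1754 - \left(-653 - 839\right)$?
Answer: $- \frac{9731}{3} \approx -3243.7$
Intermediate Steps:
$p{\left(b \right)} = - \frac{1}{3}$ ($p{\left(b \right)} = \frac{1 - 2}{3} = \frac{1}{3} \left(-1\right) = - \frac{1}{3}$)
$w = 3246$ ($w = 1754 - \left(-653 - 839\right) = 1754 - -1492 = 1754 + 1492 = 3246$)
$n{\left(E \right)} = 2 - E$
$n{\left(p{\left(4 \right)} \right)} - w = \left(2 - - \frac{1}{3}\right) - 3246 = \left(2 + \frac{1}{3}\right) - 3246 = \frac{7}{3} - 3246 = - \frac{9731}{3}$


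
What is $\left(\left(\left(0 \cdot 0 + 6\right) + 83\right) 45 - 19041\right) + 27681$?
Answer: $12645$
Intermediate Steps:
$\left(\left(\left(0 \cdot 0 + 6\right) + 83\right) 45 - 19041\right) + 27681 = \left(\left(\left(0 + 6\right) + 83\right) 45 - 19041\right) + 27681 = \left(\left(6 + 83\right) 45 - 19041\right) + 27681 = \left(89 \cdot 45 - 19041\right) + 27681 = \left(4005 - 19041\right) + 27681 = -15036 + 27681 = 12645$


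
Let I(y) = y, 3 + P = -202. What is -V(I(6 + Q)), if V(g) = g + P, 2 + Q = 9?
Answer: 192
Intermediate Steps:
Q = 7 (Q = -2 + 9 = 7)
P = -205 (P = -3 - 202 = -205)
V(g) = -205 + g (V(g) = g - 205 = -205 + g)
-V(I(6 + Q)) = -(-205 + (6 + 7)) = -(-205 + 13) = -1*(-192) = 192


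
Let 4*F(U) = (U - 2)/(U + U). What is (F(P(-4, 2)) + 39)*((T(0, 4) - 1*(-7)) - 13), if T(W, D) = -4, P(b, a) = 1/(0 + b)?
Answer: -1605/4 ≈ -401.25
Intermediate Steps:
P(b, a) = 1/b
F(U) = (-2 + U)/(8*U) (F(U) = ((U - 2)/(U + U))/4 = ((-2 + U)/((2*U)))/4 = ((-2 + U)*(1/(2*U)))/4 = ((-2 + U)/(2*U))/4 = (-2 + U)/(8*U))
(F(P(-4, 2)) + 39)*((T(0, 4) - 1*(-7)) - 13) = ((-2 + 1/(-4))/(8*(1/(-4))) + 39)*((-4 - 1*(-7)) - 13) = ((-2 - ¼)/(8*(-¼)) + 39)*((-4 + 7) - 13) = ((⅛)*(-4)*(-9/4) + 39)*(3 - 13) = (9/8 + 39)*(-10) = (321/8)*(-10) = -1605/4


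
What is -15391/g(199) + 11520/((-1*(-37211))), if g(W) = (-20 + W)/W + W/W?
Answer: -113965831139/14065758 ≈ -8102.4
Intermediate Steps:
g(W) = 1 + (-20 + W)/W (g(W) = (-20 + W)/W + 1 = 1 + (-20 + W)/W)
-15391/g(199) + 11520/((-1*(-37211))) = -15391/(2 - 20/199) + 11520/((-1*(-37211))) = -15391/(2 - 20*1/199) + 11520/37211 = -15391/(2 - 20/199) + 11520*(1/37211) = -15391/378/199 + 11520/37211 = -15391*199/378 + 11520/37211 = -3062809/378 + 11520/37211 = -113965831139/14065758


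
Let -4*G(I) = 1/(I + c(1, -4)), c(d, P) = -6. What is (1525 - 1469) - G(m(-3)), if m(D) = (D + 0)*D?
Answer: 673/12 ≈ 56.083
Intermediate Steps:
m(D) = D² (m(D) = D*D = D²)
G(I) = -1/(4*(-6 + I)) (G(I) = -1/(4*(I - 6)) = -1/(4*(-6 + I)))
(1525 - 1469) - G(m(-3)) = (1525 - 1469) - (-1)/(-24 + 4*(-3)²) = 56 - (-1)/(-24 + 4*9) = 56 - (-1)/(-24 + 36) = 56 - (-1)/12 = 56 - 1*(-1/12) = 56 + 1/12 = 673/12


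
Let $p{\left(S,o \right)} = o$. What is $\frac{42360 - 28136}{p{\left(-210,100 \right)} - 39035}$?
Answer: $- \frac{14224}{38935} \approx -0.36533$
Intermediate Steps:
$\frac{42360 - 28136}{p{\left(-210,100 \right)} - 39035} = \frac{42360 - 28136}{100 - 39035} = \frac{14224}{-38935} = 14224 \left(- \frac{1}{38935}\right) = - \frac{14224}{38935}$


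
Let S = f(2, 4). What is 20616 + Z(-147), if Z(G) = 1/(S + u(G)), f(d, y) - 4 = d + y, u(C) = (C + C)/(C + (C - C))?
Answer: 247393/12 ≈ 20616.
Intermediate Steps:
u(C) = 2 (u(C) = (2*C)/(C + 0) = (2*C)/C = 2)
f(d, y) = 4 + d + y (f(d, y) = 4 + (d + y) = 4 + d + y)
S = 10 (S = 4 + 2 + 4 = 10)
Z(G) = 1/12 (Z(G) = 1/(10 + 2) = 1/12)
20616 + Z(-147) = 20616 + 1/12 = 247393/12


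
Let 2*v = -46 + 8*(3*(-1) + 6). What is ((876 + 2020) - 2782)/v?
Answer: -114/11 ≈ -10.364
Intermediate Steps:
v = -11 (v = (-46 + 8*(3*(-1) + 6))/2 = (-46 + 8*(-3 + 6))/2 = (-46 + 8*3)/2 = (-46 + 24)/2 = (1/2)*(-22) = -11)
((876 + 2020) - 2782)/v = ((876 + 2020) - 2782)/(-11) = (2896 - 2782)*(-1/11) = 114*(-1/11) = -114/11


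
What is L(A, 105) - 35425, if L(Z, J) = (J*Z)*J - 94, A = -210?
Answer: -2350769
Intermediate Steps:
L(Z, J) = -94 + Z*J² (L(Z, J) = Z*J² - 94 = -94 + Z*J²)
L(A, 105) - 35425 = (-94 - 210*105²) - 35425 = (-94 - 210*11025) - 35425 = (-94 - 2315250) - 35425 = -2315344 - 35425 = -2350769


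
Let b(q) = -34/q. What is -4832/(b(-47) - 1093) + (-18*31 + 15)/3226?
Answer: 704761513/165613162 ≈ 4.2555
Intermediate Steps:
-4832/(b(-47) - 1093) + (-18*31 + 15)/3226 = -4832/(-34/(-47) - 1093) + (-18*31 + 15)/3226 = -4832/(-34*(-1/47) - 1093) + (-558 + 15)*(1/3226) = -4832/(34/47 - 1093) - 543*1/3226 = -4832/(-51337/47) - 543/3226 = -4832*(-47/51337) - 543/3226 = 227104/51337 - 543/3226 = 704761513/165613162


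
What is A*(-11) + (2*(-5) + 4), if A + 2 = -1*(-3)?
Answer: -17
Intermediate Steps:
A = 1 (A = -2 - 1*(-3) = -2 + 3 = 1)
A*(-11) + (2*(-5) + 4) = 1*(-11) + (2*(-5) + 4) = -11 + (-10 + 4) = -11 - 6 = -17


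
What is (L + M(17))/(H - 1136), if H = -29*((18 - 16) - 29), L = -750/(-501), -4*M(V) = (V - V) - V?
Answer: -3839/235804 ≈ -0.016280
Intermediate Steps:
M(V) = V/4 (M(V) = -((V - V) - V)/4 = -(0 - V)/4 = -(-1)*V/4 = V/4)
L = 250/167 (L = -750*(-1/501) = 250/167 ≈ 1.4970)
H = 783 (H = -29*(2 - 29) = -29*(-27) = 783)
(L + M(17))/(H - 1136) = (250/167 + (¼)*17)/(783 - 1136) = (250/167 + 17/4)/(-353) = (3839/668)*(-1/353) = -3839/235804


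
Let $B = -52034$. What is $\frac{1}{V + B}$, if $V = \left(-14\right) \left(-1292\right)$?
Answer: $- \frac{1}{33946} \approx -2.9459 \cdot 10^{-5}$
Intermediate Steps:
$V = 18088$
$\frac{1}{V + B} = \frac{1}{18088 - 52034} = \frac{1}{-33946} = - \frac{1}{33946}$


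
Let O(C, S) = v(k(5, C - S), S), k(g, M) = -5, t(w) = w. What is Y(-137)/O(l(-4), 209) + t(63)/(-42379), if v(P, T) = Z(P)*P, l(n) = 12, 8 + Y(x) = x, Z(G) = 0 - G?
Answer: 1228676/211895 ≈ 5.7985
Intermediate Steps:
Z(G) = -G
Y(x) = -8 + x
v(P, T) = -P**2 (v(P, T) = (-P)*P = -P**2)
O(C, S) = -25 (O(C, S) = -1*(-5)**2 = -1*25 = -25)
Y(-137)/O(l(-4), 209) + t(63)/(-42379) = (-8 - 137)/(-25) + 63/(-42379) = -145*(-1/25) + 63*(-1/42379) = 29/5 - 63/42379 = 1228676/211895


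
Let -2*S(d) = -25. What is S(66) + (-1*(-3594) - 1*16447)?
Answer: -25681/2 ≈ -12841.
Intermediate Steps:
S(d) = 25/2 (S(d) = -1/2*(-25) = 25/2)
S(66) + (-1*(-3594) - 1*16447) = 25/2 + (-1*(-3594) - 1*16447) = 25/2 + (3594 - 16447) = 25/2 - 12853 = -25681/2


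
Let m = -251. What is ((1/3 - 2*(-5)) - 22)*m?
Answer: 8785/3 ≈ 2928.3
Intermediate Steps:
((1/3 - 2*(-5)) - 22)*m = ((1/3 - 2*(-5)) - 22)*(-251) = ((⅓ + 10) - 22)*(-251) = (31/3 - 22)*(-251) = -35/3*(-251) = 8785/3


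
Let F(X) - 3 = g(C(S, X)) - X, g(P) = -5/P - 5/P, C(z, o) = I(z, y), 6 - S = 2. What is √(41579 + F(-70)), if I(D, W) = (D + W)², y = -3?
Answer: √41642 ≈ 204.06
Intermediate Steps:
S = 4 (S = 6 - 1*2 = 6 - 2 = 4)
C(z, o) = (-3 + z)² (C(z, o) = (z - 3)² = (-3 + z)²)
g(P) = -10/P
F(X) = -7 - X (F(X) = 3 + (-10/(-3 + 4)² - X) = 3 + (-10/(1²) - X) = 3 + (-10/1 - X) = 3 + (-10*1 - X) = 3 + (-10 - X) = -7 - X)
√(41579 + F(-70)) = √(41579 + (-7 - 1*(-70))) = √(41579 + (-7 + 70)) = √(41579 + 63) = √41642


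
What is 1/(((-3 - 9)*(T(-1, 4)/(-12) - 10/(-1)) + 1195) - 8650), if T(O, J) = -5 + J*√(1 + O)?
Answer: -1/7580 ≈ -0.00013193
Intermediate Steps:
1/(((-3 - 9)*(T(-1, 4)/(-12) - 10/(-1)) + 1195) - 8650) = 1/(((-3 - 9)*((-5 + 4*√(1 - 1))/(-12) - 10/(-1)) + 1195) - 8650) = 1/((-12*((-5 + 4*√0)*(-1/12) - 10*(-1)) + 1195) - 8650) = 1/((-12*((-5 + 4*0)*(-1/12) + 10) + 1195) - 8650) = 1/((-12*((-5 + 0)*(-1/12) + 10) + 1195) - 8650) = 1/((-12*(-5*(-1/12) + 10) + 1195) - 8650) = 1/((-12*(5/12 + 10) + 1195) - 8650) = 1/((-12*125/12 + 1195) - 8650) = 1/((-125 + 1195) - 8650) = 1/(1070 - 8650) = 1/(-7580) = -1/7580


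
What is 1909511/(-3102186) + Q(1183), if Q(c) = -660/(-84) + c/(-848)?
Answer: 53830947739/9207288048 ≈ 5.8466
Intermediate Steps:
Q(c) = 55/7 - c/848 (Q(c) = -660*(-1/84) + c*(-1/848) = 55/7 - c/848)
1909511/(-3102186) + Q(1183) = 1909511/(-3102186) + (55/7 - 1/848*1183) = 1909511*(-1/3102186) + (55/7 - 1183/848) = -1909511/3102186 + 38359/5936 = 53830947739/9207288048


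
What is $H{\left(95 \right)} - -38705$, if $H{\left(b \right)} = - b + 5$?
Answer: $38615$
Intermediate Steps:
$H{\left(b \right)} = 5 - b$
$H{\left(95 \right)} - -38705 = \left(5 - 95\right) - -38705 = \left(5 - 95\right) + 38705 = -90 + 38705 = 38615$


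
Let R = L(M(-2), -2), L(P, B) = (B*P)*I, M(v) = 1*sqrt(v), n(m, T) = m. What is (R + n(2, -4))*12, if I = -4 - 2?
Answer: 24 + 144*I*sqrt(2) ≈ 24.0 + 203.65*I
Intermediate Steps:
I = -6
M(v) = sqrt(v)
L(P, B) = -6*B*P (L(P, B) = (B*P)*(-6) = -6*B*P)
R = 12*I*sqrt(2) (R = -6*(-2)*sqrt(-2) = -6*(-2)*I*sqrt(2) = 12*I*sqrt(2) ≈ 16.971*I)
(R + n(2, -4))*12 = (12*I*sqrt(2) + 2)*12 = (2 + 12*I*sqrt(2))*12 = 24 + 144*I*sqrt(2)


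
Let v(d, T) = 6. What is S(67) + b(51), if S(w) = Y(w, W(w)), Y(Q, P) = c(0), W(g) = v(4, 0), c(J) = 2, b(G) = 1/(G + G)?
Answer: 205/102 ≈ 2.0098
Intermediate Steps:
b(G) = 1/(2*G)
W(g) = 6
Y(Q, P) = 2
S(w) = 2
S(67) + b(51) = 2 + (1/2)/51 = 2 + (1/2)*(1/51) = 2 + 1/102 = 205/102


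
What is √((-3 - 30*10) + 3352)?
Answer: √3049 ≈ 55.218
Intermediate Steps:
√((-3 - 30*10) + 3352) = √((-3 - 300) + 3352) = √(-303 + 3352) = √3049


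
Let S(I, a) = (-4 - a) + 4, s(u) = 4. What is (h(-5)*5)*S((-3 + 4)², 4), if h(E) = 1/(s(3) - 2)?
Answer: -10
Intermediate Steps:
h(E) = ½ (h(E) = 1/(4 - 2) = 1/2 = ½)
S(I, a) = -a
(h(-5)*5)*S((-3 + 4)², 4) = ((½)*5)*(-1*4) = (5/2)*(-4) = -10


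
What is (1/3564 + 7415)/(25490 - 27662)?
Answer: -26427061/7741008 ≈ -3.4139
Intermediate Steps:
(1/3564 + 7415)/(25490 - 27662) = (1/3564 + 7415)/(-2172) = (26427061/3564)*(-1/2172) = -26427061/7741008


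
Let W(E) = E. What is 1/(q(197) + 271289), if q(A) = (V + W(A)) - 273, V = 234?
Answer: 1/271447 ≈ 3.6840e-6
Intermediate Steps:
q(A) = -39 + A (q(A) = (234 + A) - 273 = -39 + A)
1/(q(197) + 271289) = 1/((-39 + 197) + 271289) = 1/(158 + 271289) = 1/271447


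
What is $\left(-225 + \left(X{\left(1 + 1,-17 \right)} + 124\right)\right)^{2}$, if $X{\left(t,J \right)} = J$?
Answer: $13924$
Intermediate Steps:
$\left(-225 + \left(X{\left(1 + 1,-17 \right)} + 124\right)\right)^{2} = \left(-225 + \left(-17 + 124\right)\right)^{2} = \left(-225 + 107\right)^{2} = \left(-118\right)^{2} = 13924$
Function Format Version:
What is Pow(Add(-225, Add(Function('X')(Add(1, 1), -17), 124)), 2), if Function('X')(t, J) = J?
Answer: 13924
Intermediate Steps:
Pow(Add(-225, Add(Function('X')(Add(1, 1), -17), 124)), 2) = Pow(Add(-225, Add(-17, 124)), 2) = Pow(Add(-225, 107), 2) = Pow(-118, 2) = 13924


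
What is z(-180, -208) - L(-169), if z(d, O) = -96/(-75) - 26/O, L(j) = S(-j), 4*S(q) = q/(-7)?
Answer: 10417/1400 ≈ 7.4407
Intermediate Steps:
S(q) = -q/28 (S(q) = (q/(-7))/4 = (q*(-1/7))/4 = (-q/7)/4 = -q/28)
L(j) = j/28 (L(j) = -(-1)*j/28 = j/28)
z(d, O) = 32/25 - 26/O (z(d, O) = -96*(-1/75) - 26/O = 32/25 - 26/O)
z(-180, -208) - L(-169) = (32/25 - 26/(-208)) - (-169)/28 = (32/25 - 26*(-1/208)) - 1*(-169/28) = (32/25 + 1/8) + 169/28 = 281/200 + 169/28 = 10417/1400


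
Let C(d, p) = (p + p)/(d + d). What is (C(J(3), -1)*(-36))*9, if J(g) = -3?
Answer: -108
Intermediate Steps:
C(d, p) = p/d (C(d, p) = (2*p)/((2*d)) = (2*p)*(1/(2*d)) = p/d)
(C(J(3), -1)*(-36))*9 = (-1/(-3)*(-36))*9 = (-1*(-⅓)*(-36))*9 = ((⅓)*(-36))*9 = -12*9 = -108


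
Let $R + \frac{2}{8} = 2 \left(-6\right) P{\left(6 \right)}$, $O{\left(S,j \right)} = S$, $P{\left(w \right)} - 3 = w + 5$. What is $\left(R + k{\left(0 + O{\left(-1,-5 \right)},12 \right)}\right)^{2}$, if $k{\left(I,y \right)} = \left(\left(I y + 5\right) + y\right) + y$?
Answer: $\frac{366025}{16} \approx 22877.0$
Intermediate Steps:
$P{\left(w \right)} = 8 + w$ ($P{\left(w \right)} = 3 + \left(w + 5\right) = 3 + \left(5 + w\right) = 8 + w$)
$k{\left(I,y \right)} = 5 + 2 y + I y$ ($k{\left(I,y \right)} = \left(\left(5 + I y\right) + y\right) + y = \left(5 + y + I y\right) + y = 5 + 2 y + I y$)
$R = - \frac{673}{4}$ ($R = - \frac{1}{4} + 2 \left(-6\right) \left(8 + 6\right) = - \frac{1}{4} - 168 = - \frac{673}{4} \approx -168.25$)
$\left(R + k{\left(0 + O{\left(-1,-5 \right)},12 \right)}\right)^{2} = \left(- \frac{673}{4} + \left(5 + 2 \cdot 12 + \left(0 - 1\right) 12\right)\right)^{2} = \left(- \frac{673}{4} + \left(5 + 24 - 12\right)\right)^{2} = \left(- \frac{673}{4} + 17\right)^{2} = \left(- \frac{605}{4}\right)^{2} = \frac{366025}{16}$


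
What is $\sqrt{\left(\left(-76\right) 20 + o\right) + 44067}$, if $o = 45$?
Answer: $44 \sqrt{22} \approx 206.38$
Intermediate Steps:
$\sqrt{\left(\left(-76\right) 20 + o\right) + 44067} = \sqrt{\left(\left(-76\right) 20 + 45\right) + 44067} = \sqrt{\left(-1520 + 45\right) + 44067} = \sqrt{-1475 + 44067} = \sqrt{42592} = 44 \sqrt{22}$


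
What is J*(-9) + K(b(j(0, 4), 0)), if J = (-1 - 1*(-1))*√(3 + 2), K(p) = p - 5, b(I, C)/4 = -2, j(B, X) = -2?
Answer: -13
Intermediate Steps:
b(I, C) = -8 (b(I, C) = 4*(-2) = -8)
K(p) = -5 + p
J = 0 (J = (-1 + 1)*√5 = 0*√5 = 0)
J*(-9) + K(b(j(0, 4), 0)) = 0*(-9) + (-5 - 8) = 0 - 13 = -13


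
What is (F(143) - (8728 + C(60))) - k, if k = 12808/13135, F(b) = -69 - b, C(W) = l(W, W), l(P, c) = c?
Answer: -118227808/13135 ≈ -9001.0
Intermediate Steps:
C(W) = W
k = 12808/13135 (k = 12808*(1/13135) = 12808/13135 ≈ 0.97510)
(F(143) - (8728 + C(60))) - k = ((-69 - 1*143) - (8728 + 60)) - 1*12808/13135 = ((-69 - 143) - 1*8788) - 12808/13135 = (-212 - 8788) - 12808/13135 = -9000 - 12808/13135 = -118227808/13135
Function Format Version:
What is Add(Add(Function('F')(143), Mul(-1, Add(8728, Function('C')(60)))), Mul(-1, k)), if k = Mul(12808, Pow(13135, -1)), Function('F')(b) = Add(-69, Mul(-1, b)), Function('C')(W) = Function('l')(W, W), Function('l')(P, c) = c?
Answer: Rational(-118227808, 13135) ≈ -9001.0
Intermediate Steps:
Function('C')(W) = W
k = Rational(12808, 13135) (k = Mul(12808, Rational(1, 13135)) = Rational(12808, 13135) ≈ 0.97510)
Add(Add(Function('F')(143), Mul(-1, Add(8728, Function('C')(60)))), Mul(-1, k)) = Add(Add(Add(-69, Mul(-1, 143)), Mul(-1, Add(8728, 60))), Mul(-1, Rational(12808, 13135))) = Add(Add(Add(-69, -143), Mul(-1, 8788)), Rational(-12808, 13135)) = Add(Add(-212, -8788), Rational(-12808, 13135)) = Add(-9000, Rational(-12808, 13135)) = Rational(-118227808, 13135)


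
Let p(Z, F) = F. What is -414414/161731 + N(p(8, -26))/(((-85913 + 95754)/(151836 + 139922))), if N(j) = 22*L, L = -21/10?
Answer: -10920429566508/7957973855 ≈ -1372.3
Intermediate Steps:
L = -21/10 (L = -21*⅒ = -21/10 ≈ -2.1000)
N(j) = -231/5 (N(j) = 22*(-21/10) = -231/5)
-414414/161731 + N(p(8, -26))/(((-85913 + 95754)/(151836 + 139922))) = -414414/161731 - 231*(151836 + 139922)/(-85913 + 95754)/5 = -414414*1/161731 - 231/(5*(9841/291758)) = -414414/161731 - 231/(5*(9841*(1/291758))) = -414414/161731 - 231/(5*9841/291758) = -414414/161731 - 231/5*291758/9841 = -414414/161731 - 67396098/49205 = -10920429566508/7957973855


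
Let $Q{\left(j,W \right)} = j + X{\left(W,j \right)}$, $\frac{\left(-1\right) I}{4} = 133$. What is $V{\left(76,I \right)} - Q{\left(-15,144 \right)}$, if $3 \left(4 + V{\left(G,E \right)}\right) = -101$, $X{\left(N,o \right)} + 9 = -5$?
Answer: $- \frac{26}{3} \approx -8.6667$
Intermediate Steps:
$I = -532$ ($I = \left(-4\right) 133 = -532$)
$X{\left(N,o \right)} = -14$ ($X{\left(N,o \right)} = -9 - 5 = -14$)
$V{\left(G,E \right)} = - \frac{113}{3}$ ($V{\left(G,E \right)} = -4 + \frac{1}{3} \left(-101\right) = -4 - \frac{101}{3} = - \frac{113}{3}$)
$Q{\left(j,W \right)} = -14 + j$ ($Q{\left(j,W \right)} = j - 14 = -14 + j$)
$V{\left(76,I \right)} - Q{\left(-15,144 \right)} = - \frac{113}{3} - \left(-14 - 15\right) = - \frac{113}{3} - -29 = - \frac{113}{3} + 29 = - \frac{26}{3}$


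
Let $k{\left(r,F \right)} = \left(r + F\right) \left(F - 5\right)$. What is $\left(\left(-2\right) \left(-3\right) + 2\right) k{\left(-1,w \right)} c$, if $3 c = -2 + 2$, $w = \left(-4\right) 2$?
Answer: $0$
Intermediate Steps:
$w = -8$
$k{\left(r,F \right)} = \left(-5 + F\right) \left(F + r\right)$ ($k{\left(r,F \right)} = \left(F + r\right) \left(-5 + F\right) = \left(-5 + F\right) \left(F + r\right)$)
$c = 0$ ($c = \frac{-2 + 2}{3} = \frac{1}{3} \cdot 0 = 0$)
$\left(\left(-2\right) \left(-3\right) + 2\right) k{\left(-1,w \right)} c = \left(\left(-2\right) \left(-3\right) + 2\right) \left(\left(-8\right)^{2} - -40 - -5 - -8\right) 0 = \left(6 + 2\right) \left(64 + 40 + 5 + 8\right) 0 = 8 \cdot 117 \cdot 0 = 936 \cdot 0 = 0$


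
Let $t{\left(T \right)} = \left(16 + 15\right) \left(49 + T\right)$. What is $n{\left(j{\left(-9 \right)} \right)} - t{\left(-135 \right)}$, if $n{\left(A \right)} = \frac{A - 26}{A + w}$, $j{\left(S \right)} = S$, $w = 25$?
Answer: $\frac{42621}{16} \approx 2663.8$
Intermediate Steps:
$t{\left(T \right)} = 1519 + 31 T$ ($t{\left(T \right)} = 31 \left(49 + T\right) = 1519 + 31 T$)
$n{\left(A \right)} = \frac{-26 + A}{25 + A}$ ($n{\left(A \right)} = \frac{A - 26}{A + 25} = \frac{-26 + A}{25 + A}$)
$n{\left(j{\left(-9 \right)} \right)} - t{\left(-135 \right)} = \frac{-26 - 9}{25 - 9} - \left(1519 + 31 \left(-135\right)\right) = \frac{1}{16} \left(-35\right) - \left(1519 - 4185\right) = \frac{1}{16} \left(-35\right) - -2666 = - \frac{35}{16} + 2666 = \frac{42621}{16}$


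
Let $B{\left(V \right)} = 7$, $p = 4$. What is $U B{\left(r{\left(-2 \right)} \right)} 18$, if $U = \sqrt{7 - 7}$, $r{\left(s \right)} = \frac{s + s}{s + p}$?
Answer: $0$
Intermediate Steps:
$r{\left(s \right)} = \frac{2 s}{4 + s}$ ($r{\left(s \right)} = \frac{s + s}{s + 4} = \frac{2 s}{4 + s}$)
$U = 0$ ($U = \sqrt{0} = 0$)
$U B{\left(r{\left(-2 \right)} \right)} 18 = 0 \cdot 7 \cdot 18 = 0 \cdot 18 = 0$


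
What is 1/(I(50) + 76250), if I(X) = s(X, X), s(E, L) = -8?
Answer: 1/76242 ≈ 1.3116e-5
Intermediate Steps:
I(X) = -8
1/(I(50) + 76250) = 1/(-8 + 76250) = 1/76242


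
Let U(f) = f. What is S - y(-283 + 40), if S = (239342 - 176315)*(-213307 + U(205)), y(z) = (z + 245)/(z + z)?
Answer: -3263776680221/243 ≈ -1.3431e+10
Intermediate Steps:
y(z) = (245 + z)/(2*z) (y(z) = (245 + z)/((2*z)) = (245 + z)*(1/(2*z)) = (245 + z)/(2*z))
S = -13431179754 (S = (239342 - 176315)*(-213307 + 205) = 63027*(-213102) = -13431179754)
S - y(-283 + 40) = -13431179754 - (245 + (-283 + 40))/(2*(-283 + 40)) = -13431179754 - (245 - 243)/(2*(-243)) = -13431179754 - (-1)*2/(2*243) = -13431179754 - 1*(-1/243) = -13431179754 + 1/243 = -3263776680221/243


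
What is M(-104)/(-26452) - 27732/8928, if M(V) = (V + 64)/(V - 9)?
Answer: -1726946099/555968136 ≈ -3.1062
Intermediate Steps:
M(V) = (64 + V)/(-9 + V)
M(-104)/(-26452) - 27732/8928 = ((64 - 104)/(-9 - 104))/(-26452) - 27732/8928 = (-40/(-113))*(-1/26452) - 27732*1/8928 = -1/113*(-40)*(-1/26452) - 2311/744 = (40/113)*(-1/26452) - 2311/744 = -10/747269 - 2311/744 = -1726946099/555968136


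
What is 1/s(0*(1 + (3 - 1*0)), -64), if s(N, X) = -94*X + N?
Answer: 1/6016 ≈ 0.00016622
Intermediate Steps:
s(N, X) = N - 94*X
1/s(0*(1 + (3 - 1*0)), -64) = 1/(0*(1 + (3 - 1*0)) - 94*(-64)) = 1/(0*(1 + (3 + 0)) + 6016) = 1/(0*(1 + 3) + 6016) = 1/(0*4 + 6016) = 1/(0 + 6016) = 1/6016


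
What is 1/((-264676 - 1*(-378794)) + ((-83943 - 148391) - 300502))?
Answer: -1/418718 ≈ -2.3882e-6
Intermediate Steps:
1/((-264676 - 1*(-378794)) + ((-83943 - 148391) - 300502)) = 1/((-264676 + 378794) + (-232334 - 300502)) = 1/(114118 - 532836) = 1/(-418718) = -1/418718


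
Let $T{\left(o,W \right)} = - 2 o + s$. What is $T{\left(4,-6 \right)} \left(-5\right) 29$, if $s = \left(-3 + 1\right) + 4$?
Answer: $870$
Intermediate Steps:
$s = 2$ ($s = -2 + 4 = 2$)
$T{\left(o,W \right)} = 2 - 2 o$ ($T{\left(o,W \right)} = - 2 o + 2 = 2 - 2 o$)
$T{\left(4,-6 \right)} \left(-5\right) 29 = \left(2 - 8\right) \left(-5\right) 29 = \left(-6\right) \left(-5\right) 29 = 30 \cdot 29 = 870$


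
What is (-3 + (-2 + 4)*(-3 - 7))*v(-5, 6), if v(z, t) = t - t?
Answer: 0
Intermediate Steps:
v(z, t) = 0
(-3 + (-2 + 4)*(-3 - 7))*v(-5, 6) = (-3 + (-2 + 4)*(-3 - 7))*0 = (-3 + 2*(-10))*0 = (-3 - 20)*0 = -23*0 = 0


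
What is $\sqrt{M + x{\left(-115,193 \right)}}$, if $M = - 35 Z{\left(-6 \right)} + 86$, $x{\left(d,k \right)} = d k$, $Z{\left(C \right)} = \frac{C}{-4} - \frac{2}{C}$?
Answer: $\frac{i \sqrt{798234}}{6} \approx 148.91 i$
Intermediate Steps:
$Z{\left(C \right)} = - \frac{2}{C} - \frac{C}{4}$ ($Z{\left(C \right)} = C \left(- \frac{1}{4}\right) - \frac{2}{C} = - \frac{C}{4} - \frac{2}{C} = - \frac{2}{C} - \frac{C}{4}$)
$M = \frac{131}{6}$ ($M = - 35 \left(- \frac{2}{-6} - - \frac{3}{2}\right) + 86 = - 35 \left(\left(-2\right) \left(- \frac{1}{6}\right) + \frac{3}{2}\right) + 86 = - 35 \left(\frac{1}{3} + \frac{3}{2}\right) + 86 = \left(-35\right) \frac{11}{6} + 86 = - \frac{385}{6} + 86 = \frac{131}{6} \approx 21.833$)
$\sqrt{M + x{\left(-115,193 \right)}} = \sqrt{\frac{131}{6} - 22195} = \sqrt{- \frac{133039}{6}} = \frac{i \sqrt{798234}}{6}$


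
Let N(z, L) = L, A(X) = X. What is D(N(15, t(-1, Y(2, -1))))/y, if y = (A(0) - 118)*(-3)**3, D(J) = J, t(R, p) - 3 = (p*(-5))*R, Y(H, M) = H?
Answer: 13/3186 ≈ 0.0040804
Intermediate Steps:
t(R, p) = 3 - 5*R*p (t(R, p) = 3 + (p*(-5))*R = 3 + (-5*p)*R = 3 - 5*R*p)
y = 3186 (y = (0 - 118)*(-3)**3 = -118*(-27) = 3186)
D(N(15, t(-1, Y(2, -1))))/y = (3 - 5*(-1)*2)/3186 = (3 + 10)*(1/3186) = 13*(1/3186) = 13/3186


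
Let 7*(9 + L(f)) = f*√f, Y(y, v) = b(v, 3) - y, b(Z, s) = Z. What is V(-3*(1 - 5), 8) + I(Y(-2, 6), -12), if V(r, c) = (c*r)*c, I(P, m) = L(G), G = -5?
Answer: 759 - 5*I*√5/7 ≈ 759.0 - 1.5972*I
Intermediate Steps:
Y(y, v) = v - y
L(f) = -9 + f^(3/2)/7 (L(f) = -9 + (f*√f)/7 = -9 + f^(3/2)/7)
I(P, m) = -9 - 5*I*√5/7 (I(P, m) = -9 + (-5)^(3/2)/7 = -9 + (-5*I*√5)/7 = -9 - 5*I*√5/7)
V(r, c) = r*c²
V(-3*(1 - 5), 8) + I(Y(-2, 6), -12) = -3*(1 - 5)*8² + (-9 - 5*I*√5/7) = -3*(-4)*64 + (-9 - 5*I*√5/7) = 12*64 + (-9 - 5*I*√5/7) = 768 + (-9 - 5*I*√5/7) = 759 - 5*I*√5/7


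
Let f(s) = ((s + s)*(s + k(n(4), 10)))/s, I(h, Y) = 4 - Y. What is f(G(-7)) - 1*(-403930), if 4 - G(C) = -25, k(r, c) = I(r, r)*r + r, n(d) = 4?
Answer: 403996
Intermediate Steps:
k(r, c) = r + r*(4 - r) (k(r, c) = (4 - r)*r + r = r*(4 - r) + r = r + r*(4 - r))
G(C) = 29 (G(C) = 4 - 1*(-25) = 4 + 25 = 29)
f(s) = 8 + 2*s (f(s) = ((s + s)*(s + 4*(5 - 1*4)))/s = ((2*s)*(s + 4*(5 - 4)))/s = ((2*s)*(s + 4*1))/s = ((2*s)*(s + 4))/s = ((2*s)*(4 + s))/s = (2*s*(4 + s))/s = 8 + 2*s)
f(G(-7)) - 1*(-403930) = (8 + 2*29) - 1*(-403930) = (8 + 58) + 403930 = 66 + 403930 = 403996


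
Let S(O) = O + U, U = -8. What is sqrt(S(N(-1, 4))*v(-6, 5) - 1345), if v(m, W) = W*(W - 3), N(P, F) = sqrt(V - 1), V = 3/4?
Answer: sqrt(-1425 + 5*I) ≈ 0.06623 + 37.749*I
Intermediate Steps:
V = 3/4 (V = 3*(1/4) = 3/4 ≈ 0.75000)
N(P, F) = I/2 (N(P, F) = sqrt(3/4 - 1) = sqrt(-1/4) = I/2)
S(O) = -8 + O (S(O) = O - 8 = -8 + O)
v(m, W) = W*(-3 + W)
sqrt(S(N(-1, 4))*v(-6, 5) - 1345) = sqrt((-8 + I/2)*(5*(-3 + 5)) - 1345) = sqrt((-8 + I/2)*(5*2) - 1345) = sqrt((-8 + I/2)*10 - 1345) = sqrt((-80 + 5*I) - 1345) = sqrt(-1425 + 5*I)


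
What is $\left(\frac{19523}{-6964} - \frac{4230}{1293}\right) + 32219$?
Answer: $\frac{96686579343}{3001484} \approx 32213.0$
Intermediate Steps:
$\left(\frac{19523}{-6964} - \frac{4230}{1293}\right) + 32219 = \left(19523 \left(- \frac{1}{6964}\right) - \frac{1410}{431}\right) + 32219 = \left(- \frac{19523}{6964} - \frac{1410}{431}\right) + 32219 = - \frac{18233653}{3001484} + 32219 = \frac{96686579343}{3001484}$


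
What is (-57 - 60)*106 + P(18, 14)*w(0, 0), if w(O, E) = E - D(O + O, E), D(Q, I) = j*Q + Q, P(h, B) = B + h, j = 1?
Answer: -12402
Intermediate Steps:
D(Q, I) = 2*Q (D(Q, I) = 1*Q + Q = Q + Q = 2*Q)
w(O, E) = E - 4*O (w(O, E) = E - 2*(O + O) = E - 2*2*O = E - 4*O)
(-57 - 60)*106 + P(18, 14)*w(0, 0) = (-57 - 60)*106 + (14 + 18)*(0 - 4*0) = -117*106 + 32*(0 + 0) = -12402 + 32*0 = -12402 + 0 = -12402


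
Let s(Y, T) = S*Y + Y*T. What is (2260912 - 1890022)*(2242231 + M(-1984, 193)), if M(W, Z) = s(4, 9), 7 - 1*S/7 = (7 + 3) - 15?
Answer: 831759026670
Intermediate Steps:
S = 84 (S = 49 - 7*((7 + 3) - 15) = 49 - 7*(10 - 15) = 49 - 7*(-5) = 49 + 35 = 84)
s(Y, T) = 84*Y + T*Y (s(Y, T) = 84*Y + Y*T = 84*Y + T*Y)
M(W, Z) = 372 (M(W, Z) = 4*(84 + 9) = 4*93 = 372)
(2260912 - 1890022)*(2242231 + M(-1984, 193)) = (2260912 - 1890022)*(2242231 + 372) = 370890*2242603 = 831759026670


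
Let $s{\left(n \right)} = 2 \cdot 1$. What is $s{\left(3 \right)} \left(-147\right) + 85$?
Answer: $-209$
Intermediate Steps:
$s{\left(n \right)} = 2$
$s{\left(3 \right)} \left(-147\right) + 85 = 2 \left(-147\right) + 85 = -294 + 85 = -209$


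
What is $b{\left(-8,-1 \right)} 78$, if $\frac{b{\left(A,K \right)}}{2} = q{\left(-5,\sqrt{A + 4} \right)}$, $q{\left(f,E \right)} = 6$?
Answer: $936$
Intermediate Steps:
$b{\left(A,K \right)} = 12$ ($b{\left(A,K \right)} = 2 \cdot 6 = 12$)
$b{\left(-8,-1 \right)} 78 = 12 \cdot 78 = 936$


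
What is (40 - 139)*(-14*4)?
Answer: 5544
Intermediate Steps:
(40 - 139)*(-14*4) = -99*(-56) = 5544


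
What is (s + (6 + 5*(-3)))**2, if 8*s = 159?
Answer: 7569/64 ≈ 118.27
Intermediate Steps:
s = 159/8 (s = (1/8)*159 = 159/8 ≈ 19.875)
(s + (6 + 5*(-3)))**2 = (159/8 + (6 + 5*(-3)))**2 = (159/8 + (6 - 15))**2 = (159/8 - 9)**2 = (87/8)**2 = 7569/64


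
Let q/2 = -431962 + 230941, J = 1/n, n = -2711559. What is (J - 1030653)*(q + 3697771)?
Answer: -9210496116511002412/2711559 ≈ -3.3968e+12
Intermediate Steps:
J = -1/2711559 (J = 1/(-2711559) = -1/2711559 ≈ -3.6879e-7)
q = -402042 (q = 2*(-431962 + 230941) = 2*(-201021) = -402042)
(J - 1030653)*(q + 3697771) = (-1/2711559 - 1030653)*(-402042 + 3697771) = -2794676418028/2711559*3295729 = -9210496116511002412/2711559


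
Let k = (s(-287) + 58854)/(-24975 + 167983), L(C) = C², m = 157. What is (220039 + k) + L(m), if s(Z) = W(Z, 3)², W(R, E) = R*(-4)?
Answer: 17496859131/71504 ≈ 2.4470e+5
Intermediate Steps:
W(R, E) = -4*R
s(Z) = 16*Z² (s(Z) = (-4*Z)² = 16*Z²)
k = 688379/71504 (k = (16*(-287)² + 58854)/(-24975 + 167983) = (16*82369 + 58854)/143008 = (1317904 + 58854)*(1/143008) = 1376758*(1/143008) = 688379/71504 ≈ 9.6271)
(220039 + k) + L(m) = (220039 + 688379/71504) + 157² = 15734357035/71504 + 24649 = 17496859131/71504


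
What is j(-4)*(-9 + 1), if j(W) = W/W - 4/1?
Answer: 24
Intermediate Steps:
j(W) = -3 (j(W) = 1 - 4*1 = 1 - 4 = -3)
j(-4)*(-9 + 1) = -3*(-9 + 1) = -3*(-8) = 24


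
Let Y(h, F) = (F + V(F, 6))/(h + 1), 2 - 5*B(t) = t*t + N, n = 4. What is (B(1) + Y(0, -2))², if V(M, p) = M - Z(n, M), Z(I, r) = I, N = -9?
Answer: 36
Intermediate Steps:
B(t) = 11/5 - t²/5 (B(t) = ⅖ - (t*t - 9)/5 = ⅖ - (t² - 9)/5 = ⅖ - (-9 + t²)/5 = ⅖ + (9/5 - t²/5) = 11/5 - t²/5)
V(M, p) = -4 + M (V(M, p) = M - 1*4 = M - 4 = -4 + M)
Y(h, F) = (-4 + 2*F)/(1 + h) (Y(h, F) = (F + (-4 + F))/(h + 1) = (-4 + 2*F)/(1 + h))
(B(1) + Y(0, -2))² = ((11/5 - ⅕*1²) + 2*(-2 - 2)/(1 + 0))² = ((11/5 - ⅕*1) + 2*(-4)/1)² = ((11/5 - ⅕) + 2*1*(-4))² = (2 - 8)² = (-6)² = 36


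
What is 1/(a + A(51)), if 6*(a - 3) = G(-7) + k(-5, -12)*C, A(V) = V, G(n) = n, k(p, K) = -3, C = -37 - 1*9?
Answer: 6/455 ≈ 0.013187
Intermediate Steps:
C = -46 (C = -37 - 9 = -46)
a = 149/6 (a = 3 + (-7 - 3*(-46))/6 = 3 + (-7 + 138)/6 = 3 + (⅙)*131 = 3 + 131/6 = 149/6 ≈ 24.833)
1/(a + A(51)) = 1/(149/6 + 51) = 1/(455/6) = 6/455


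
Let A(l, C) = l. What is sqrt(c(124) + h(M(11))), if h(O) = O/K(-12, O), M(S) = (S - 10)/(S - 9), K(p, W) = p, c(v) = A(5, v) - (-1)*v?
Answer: sqrt(18570)/12 ≈ 11.356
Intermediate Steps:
c(v) = 5 + v (c(v) = 5 - (-1)*v = 5 + v)
M(S) = (-10 + S)/(-9 + S)
h(O) = -O/12 (h(O) = O/(-12) = O*(-1/12) = -O/12)
sqrt(c(124) + h(M(11))) = sqrt((5 + 124) - (-10 + 11)/(12*(-9 + 11))) = sqrt(129 - 1/(12*2)) = sqrt(129 - 1/24) = sqrt(3095/24) = sqrt(18570)/12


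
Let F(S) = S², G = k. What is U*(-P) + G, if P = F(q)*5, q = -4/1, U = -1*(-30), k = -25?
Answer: -2425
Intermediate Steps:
G = -25
U = 30
q = -4 (q = -4*1 = -4)
P = 80 (P = (-4)²*5 = 16*5 = 80)
U*(-P) + G = 30*(-1*80) - 25 = 30*(-80) - 25 = -2400 - 25 = -2425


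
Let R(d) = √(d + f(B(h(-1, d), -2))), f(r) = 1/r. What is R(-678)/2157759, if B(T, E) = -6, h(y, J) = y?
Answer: I*√24414/12946554 ≈ 1.2069e-5*I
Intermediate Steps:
R(d) = √(-⅙ + d) (R(d) = √(d + 1/(-6)) = √(d - ⅙) = √(-⅙ + d))
R(-678)/2157759 = (√(-6 + 36*(-678))/6)/2157759 = (√(-6 - 24408)/6)*(1/2157759) = (√(-24414)/6)*(1/2157759) = ((I*√24414)/6)*(1/2157759) = (I*√24414/6)*(1/2157759) = I*√24414/12946554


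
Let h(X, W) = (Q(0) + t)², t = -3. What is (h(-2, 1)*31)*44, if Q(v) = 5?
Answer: 5456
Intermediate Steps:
h(X, W) = 4 (h(X, W) = (5 - 3)² = 2² = 4)
(h(-2, 1)*31)*44 = (4*31)*44 = 124*44 = 5456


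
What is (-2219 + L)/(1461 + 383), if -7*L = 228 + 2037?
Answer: -8899/6454 ≈ -1.3788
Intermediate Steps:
L = -2265/7 (L = -(228 + 2037)/7 = -1/7*2265 = -2265/7 ≈ -323.57)
(-2219 + L)/(1461 + 383) = (-2219 - 2265/7)/(1461 + 383) = -17798/7/1844 = -17798/7*1/1844 = -8899/6454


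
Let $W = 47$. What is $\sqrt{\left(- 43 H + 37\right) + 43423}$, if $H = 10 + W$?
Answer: $\sqrt{41009} \approx 202.51$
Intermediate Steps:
$H = 57$ ($H = 10 + 47 = 57$)
$\sqrt{\left(- 43 H + 37\right) + 43423} = \sqrt{\left(\left(-43\right) 57 + 37\right) + 43423} = \sqrt{\left(-2451 + 37\right) + 43423} = \sqrt{-2414 + 43423} = \sqrt{41009}$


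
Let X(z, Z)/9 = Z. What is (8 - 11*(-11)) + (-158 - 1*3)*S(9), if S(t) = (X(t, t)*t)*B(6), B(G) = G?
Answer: -704085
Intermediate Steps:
X(z, Z) = 9*Z
S(t) = 54*t² (S(t) = ((9*t)*t)*6 = (9*t²)*6 = 54*t²)
(8 - 11*(-11)) + (-158 - 1*3)*S(9) = (8 - 11*(-11)) + (-158 - 1*3)*(54*9²) = (8 + 121) + (-158 - 3)*(54*81) = 129 - 161*4374 = 129 - 704214 = -704085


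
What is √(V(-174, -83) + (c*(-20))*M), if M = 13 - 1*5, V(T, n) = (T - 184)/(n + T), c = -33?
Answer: √348830726/257 ≈ 72.673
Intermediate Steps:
V(T, n) = (-184 + T)/(T + n)
M = 8 (M = 13 - 5 = 8)
√(V(-174, -83) + (c*(-20))*M) = √((-184 - 174)/(-174 - 83) - 33*(-20)*8) = √(-358/(-257) + 660*8) = √(-1/257*(-358) + 5280) = √(358/257 + 5280) = √(1357318/257) = √348830726/257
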